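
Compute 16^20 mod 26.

By square-and-multiply:
20 in binary is 10100, i.e. 20 = 16 + 4.
16^1 ≡ 16 (mod 26)
16^2 ≡ 16^2 = 256 ≡ 22 (mod 26)
16^4 ≡ 22^2 = 484 ≡ 16 (mod 26)
16^8 ≡ 16^2 = 256 ≡ 22 (mod 26)
16^16 ≡ 22^2 = 484 ≡ 16 (mod 26)
16^20 = 16^16 · 16^4 ≡ 16 · 16 (mod 26).
16 · 16 = 256 ≡ 22 (mod 26).

22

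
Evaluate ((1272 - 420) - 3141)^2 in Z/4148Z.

1272 - 420 = 852
852 - 3141 = -2289 ≡ 1859 (mod 4148)
(1859)^2 ≡ 597 (mod 4148)

597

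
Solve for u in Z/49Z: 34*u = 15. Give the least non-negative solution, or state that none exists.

48

gcd(34, 49) = 1, so a unique solution mod 49 exists.
34⁻¹ ≡ 13 (mod 49).
u ≡ 13*15 ≡ 48 (mod 49).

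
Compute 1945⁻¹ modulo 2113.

1220

Apply the Euclidean algorithm and back-substitute:
2113 = 1·1945 + 168
1945 = 11·168 + 97
168 = 1·97 + 71
97 = 1·71 + 26
71 = 2·26 + 19
26 = 1·19 + 7
19 = 2·7 + 5
7 = 1·5 + 2
5 = 2·2 + 1
2 = 2·1 + 0
gcd(1945, 2113) = 1, so the inverse exists.
Back-substitute for 1:
1 = 1·5 − 2·2
  = −2·7 + 3·5
  = 3·19 − 8·7
  = −8·26 + 11·19
  = 11·71 − 30·26
  = −30·97 + 41·71
  = 41·168 − 71·97
  = −71·1945 + 822·168
  = 822·2113 − 893·1945
So 1945⁻¹ ≡ −893 ≡ 1220 (mod 2113).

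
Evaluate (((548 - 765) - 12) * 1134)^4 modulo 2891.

441

548 - 765 = -217 ≡ 2674 (mod 2891)
2674 - 12 = 2662
2662 * 1134 = 3018708 ≡ 504 (mod 2891)
(504)^4 ≡ 441 (mod 2891)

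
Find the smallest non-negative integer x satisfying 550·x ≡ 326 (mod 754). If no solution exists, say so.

283

gcd(550, 754) = 2, and 2 | 326, so solutions exist.
Divide through by 2: 275·x mod 377 = 163.
275⁻¹ ≡ 85 (mod 377).
x ≡ 85·163 ≡ 283 (mod 377).
The smallest non-negative solution is x = 283.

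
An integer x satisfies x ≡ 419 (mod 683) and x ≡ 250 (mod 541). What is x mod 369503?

683⁻¹ mod 541: 683×461 ≡ 1 (mod 541), so 683⁻¹ ≡ 461.
x = 419 + 683×((250 − 419)×461 mod 541) = 419 + 683×536 = 366507.
Check: 366507 mod 683 = 419, 366507 mod 541 = 250. ✓

366507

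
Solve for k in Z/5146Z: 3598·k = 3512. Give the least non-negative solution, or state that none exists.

gcd(3598, 5146) = 2, and 2 | 3512, so solutions exist.
Divide through by 2: 1799·k ≡ 1756 (mod 2573).
1799⁻¹ ≡ 2450 (mod 2573).
k ≡ 2450·1756 ≡ 144 (mod 2573).
The smallest non-negative solution is k = 144.

144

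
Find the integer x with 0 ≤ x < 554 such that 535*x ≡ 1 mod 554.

554 = 1*535 + 19
535 = 28*19 + 3
19 = 6*3 + 1
3 = 3*1 + 0
gcd(535, 554) = 1, so the inverse exists.
Back-substitute for 1:
1 = 1*19 − 6*3
  = −6*535 + 169*19
  = 169*554 − 175*535
So 535⁻¹ ≡ −175 ≡ 379 (mod 554).

379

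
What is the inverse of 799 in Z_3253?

Run the extended Euclidean algorithm:
3253 = 4·799 + 57
799 = 14·57 + 1
57 = 57·1 + 0
gcd(799, 3253) = 1, so the inverse exists.
Bézout: 1 = −14·3253 + 57·799.
So 799⁻¹ ≡ 57 (mod 3253).

57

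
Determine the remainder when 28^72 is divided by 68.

72 in binary is 1001000, i.e. 72 = 64 + 8.
28^1 ≡ 28 (mod 68)
28^2 ≡ 28^2 = 784 ≡ 36 (mod 68)
28^4 ≡ 36^2 = 1296 ≡ 4 (mod 68)
28^8 ≡ 4^2 = 16 (mod 68)
28^16 ≡ 16^2 = 256 ≡ 52 (mod 68)
28^32 ≡ 52^2 = 2704 ≡ 52 (mod 68)
28^64 ≡ 52^2 = 2704 ≡ 52 (mod 68)
28^72 = 28^64 × 28^8 ≡ 52 × 16 (mod 68).
52 × 16 = 832 ≡ 16 (mod 68).

16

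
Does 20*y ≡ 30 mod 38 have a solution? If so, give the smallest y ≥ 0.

11

gcd(20, 38) = 2, and 2 | 30, so solutions exist.
Divide through by 2: 10*y = 15 (mod 19).
10⁻¹ ≡ 2 (mod 19).
y ≡ 2*15 ≡ 11 (mod 19).
The smallest non-negative solution is y = 11.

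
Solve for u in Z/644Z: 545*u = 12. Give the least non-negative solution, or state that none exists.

gcd(545, 644) = 1, so a unique solution mod 644 exists.
545⁻¹ ≡ 13 (mod 644).
u ≡ 13*12 ≡ 156 (mod 644).

156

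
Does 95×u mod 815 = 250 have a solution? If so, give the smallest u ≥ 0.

97

gcd(95, 815) = 5, and 5 | 250, so solutions exist.
Divide through by 5: 19×u mod 163 = 50.
19⁻¹ ≡ 103 (mod 163).
u ≡ 103×50 ≡ 97 (mod 163).
The smallest non-negative solution is u = 97.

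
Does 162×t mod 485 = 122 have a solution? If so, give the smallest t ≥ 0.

366

gcd(162, 485) = 1, so a unique solution mod 485 exists.
162⁻¹ ≡ 3 (mod 485).
t ≡ 3×122 ≡ 366 (mod 485).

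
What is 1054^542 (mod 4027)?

399

By square-and-multiply:
542 in binary is 1000011110, i.e. 542 = 512 + 16 + 8 + 4 + 2.
1054^1 ≡ 1054 (mod 4027)
1054^2 ≡ 1054^2 = 1110916 ≡ 3491 (mod 4027)
1054^4 ≡ 3491^2 = 12187081 ≡ 1379 (mod 4027)
1054^8 ≡ 1379^2 = 1901641 ≡ 897 (mod 4027)
1054^16 ≡ 897^2 = 804609 ≡ 3236 (mod 4027)
1054^32 ≡ 3236^2 = 10471696 ≡ 1496 (mod 4027)
1054^64 ≡ 1496^2 = 2238016 ≡ 3031 (mod 4027)
1054^128 ≡ 3031^2 = 9186961 ≡ 1374 (mod 4027)
1054^256 ≡ 1374^2 = 1887876 ≡ 3240 (mod 4027)
1054^512 ≡ 3240^2 = 10497600 ≡ 3238 (mod 4027)
1054^542 = 1054^512 × 1054^16 × 1054^8 × 1054^4 × 1054^2 ≡ 3238 × 3236 × 897 × 1379 × 3491 (mod 4027).
Accumulate the product:
3238 × 3236 = 10478168 ≡ 3941
3941 × 897 = 3535077 ≡ 3398
3398 × 1379 = 4685842 ≡ 2441
2441 × 3491 = 8521531 ≡ 399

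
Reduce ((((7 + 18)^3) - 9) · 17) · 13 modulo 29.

7 + 18 = 25
(25)^3 ≡ 23 (mod 29)
23 - 9 = 14
14 · 17 = 238 ≡ 6 (mod 29)
6 · 13 = 78 ≡ 20 (mod 29)

20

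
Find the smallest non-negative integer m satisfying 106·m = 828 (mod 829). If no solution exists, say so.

gcd(106, 829) = 1, so a unique solution mod 829 exists.
106⁻¹ ≡ 524 (mod 829).
m ≡ 524·828 ≡ 305 (mod 829).

305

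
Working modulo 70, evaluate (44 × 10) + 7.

44 × 10 = 440 ≡ 20 (mod 70)
20 + 7 = 27

27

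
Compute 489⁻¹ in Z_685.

Run the extended Euclidean algorithm:
685 = 1×489 + 196
489 = 2×196 + 97
196 = 2×97 + 2
97 = 48×2 + 1
2 = 2×1 + 0
gcd(489, 685) = 1, so the inverse exists.
Back-substitute for 1:
1 = 1×97 − 48×2
  = −48×196 + 97×97
  = 97×489 − 242×196
  = −242×685 + 339×489
So 489⁻¹ ≡ 339 (mod 685).

339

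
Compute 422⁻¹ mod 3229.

By the extended Euclidean algorithm:
3229 = 7*422 + 275
422 = 1*275 + 147
275 = 1*147 + 128
147 = 1*128 + 19
128 = 6*19 + 14
19 = 1*14 + 5
14 = 2*5 + 4
5 = 1*4 + 1
4 = 4*1 + 0
gcd(422, 3229) = 1, so the inverse exists.
Back-substitute for 1:
1 = 1*5 − 1*4
  = −1*14 + 3*5
  = 3*19 − 4*14
  = −4*128 + 27*19
  = 27*147 − 31*128
  = −31*275 + 58*147
  = 58*422 − 89*275
  = −89*3229 + 681*422
So 422⁻¹ ≡ 681 (mod 3229).

681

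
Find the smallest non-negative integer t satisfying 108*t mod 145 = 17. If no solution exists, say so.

gcd(108, 145) = 1, so a unique solution mod 145 exists.
108⁻¹ ≡ 47 (mod 145).
t ≡ 47*17 ≡ 74 (mod 145).

74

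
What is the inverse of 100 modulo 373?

235

Run the extended Euclidean algorithm:
373 = 3·100 + 73
100 = 1·73 + 27
73 = 2·27 + 19
27 = 1·19 + 8
19 = 2·8 + 3
8 = 2·3 + 2
3 = 1·2 + 1
2 = 2·1 + 0
gcd(100, 373) = 1, so the inverse exists.
Back-substitute for 1:
1 = 1·3 − 1·2
  = −1·8 + 3·3
  = 3·19 − 7·8
  = −7·27 + 10·19
  = 10·73 − 27·27
  = −27·100 + 37·73
  = 37·373 − 138·100
So 100⁻¹ ≡ −138 ≡ 235 (mod 373).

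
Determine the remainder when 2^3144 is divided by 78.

3144 in binary is 110001001000, i.e. 3144 = 2048 + 1024 + 64 + 8.
2^1 ≡ 2 (mod 78)
2^2 ≡ 2^2 = 4 (mod 78)
2^4 ≡ 4^2 = 16 (mod 78)
2^8 ≡ 16^2 = 256 ≡ 22 (mod 78)
2^16 ≡ 22^2 = 484 ≡ 16 (mod 78)
2^32 ≡ 16^2 = 256 ≡ 22 (mod 78)
2^64 ≡ 22^2 = 484 ≡ 16 (mod 78)
2^128 ≡ 16^2 = 256 ≡ 22 (mod 78)
2^256 ≡ 22^2 = 484 ≡ 16 (mod 78)
2^512 ≡ 16^2 = 256 ≡ 22 (mod 78)
2^1024 ≡ 22^2 = 484 ≡ 16 (mod 78)
2^2048 ≡ 16^2 = 256 ≡ 22 (mod 78)
2^3144 = 2^2048 · 2^1024 · 2^64 · 2^8 ≡ 22 · 16 · 16 · 22 (mod 78).
Accumulate the product:
22 · 16 = 352 ≡ 40
40 · 16 = 640 ≡ 16
16 · 22 = 352 ≡ 40

40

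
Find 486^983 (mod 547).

Compute successive squares:
983 in binary is 1111010111, i.e. 983 = 512 + 256 + 128 + 64 + 16 + 4 + 2 + 1.
486^1 ≡ 486 (mod 547)
486^2 ≡ 486^2 = 236196 ≡ 439 (mod 547)
486^4 ≡ 439^2 = 192721 ≡ 177 (mod 547)
486^8 ≡ 177^2 = 31329 ≡ 150 (mod 547)
486^16 ≡ 150^2 = 22500 ≡ 73 (mod 547)
486^32 ≡ 73^2 = 5329 ≡ 406 (mod 547)
486^64 ≡ 406^2 = 164836 ≡ 189 (mod 547)
486^128 ≡ 189^2 = 35721 ≡ 166 (mod 547)
486^256 ≡ 166^2 = 27556 ≡ 206 (mod 547)
486^512 ≡ 206^2 = 42436 ≡ 317 (mod 547)
486^983 = 486^512 * 486^256 * 486^128 * 486^64 * 486^16 * 486^4 * 486^2 * 486^1 ≡ 317 * 206 * 166 * 189 * 73 * 177 * 439 * 486 (mod 547).
Accumulate the product:
317 * 206 = 65302 ≡ 209
209 * 166 = 34694 ≡ 233
233 * 189 = 44037 ≡ 277
277 * 73 = 20221 ≡ 529
529 * 177 = 93633 ≡ 96
96 * 439 = 42144 ≡ 25
25 * 486 = 12150 ≡ 116

116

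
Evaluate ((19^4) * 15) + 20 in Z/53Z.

36

(19)^4 ≡ 47 (mod 53)
47 * 15 = 705 ≡ 16 (mod 53)
16 + 20 = 36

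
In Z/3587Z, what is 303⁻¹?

2782

Run the extended Euclidean algorithm:
3587 = 11×303 + 254
303 = 1×254 + 49
254 = 5×49 + 9
49 = 5×9 + 4
9 = 2×4 + 1
4 = 4×1 + 0
gcd(303, 3587) = 1, so the inverse exists.
Bézout: 1 = 68×3587 − 805×303.
So 303⁻¹ ≡ −805 ≡ 2782 (mod 3587).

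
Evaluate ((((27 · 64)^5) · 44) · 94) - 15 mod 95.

27 · 64 = 1728 ≡ 18 (mod 95)
(18)^5 ≡ 18 (mod 95)
18 · 44 = 792 ≡ 32 (mod 95)
32 · 94 = 3008 ≡ 63 (mod 95)
63 - 15 = 48

48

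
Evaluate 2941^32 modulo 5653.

426

Using repeated squaring:
2941^1 ≡ 2941 (mod 5653)
2941^2 ≡ 2941^2 = 8649481 ≡ 391 (mod 5653)
2941^4 ≡ 391^2 = 152881 ≡ 250 (mod 5653)
2941^8 ≡ 250^2 = 62500 ≡ 317 (mod 5653)
2941^16 ≡ 317^2 = 100489 ≡ 4388 (mod 5653)
2941^32 ≡ 4388^2 = 19254544 ≡ 426 (mod 5653)
So 2941^32 ≡ 426 (mod 5653).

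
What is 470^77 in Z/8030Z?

77 in binary is 1001101, i.e. 77 = 64 + 8 + 4 + 1.
470^1 ≡ 470 (mod 8030)
470^2 ≡ 470^2 = 220900 ≡ 4090 (mod 8030)
470^4 ≡ 4090^2 = 16728100 ≡ 1610 (mod 8030)
470^8 ≡ 1610^2 = 2592100 ≡ 6440 (mod 8030)
470^16 ≡ 6440^2 = 41473600 ≡ 6680 (mod 8030)
470^32 ≡ 6680^2 = 44622400 ≡ 7720 (mod 8030)
470^64 ≡ 7720^2 = 59598400 ≡ 7770 (mod 8030)
470^77 = 470^64 * 470^8 * 470^4 * 470^1 ≡ 7770 * 6440 * 1610 * 470 (mod 8030).
Accumulate the product:
7770 * 6440 = 50038800 ≡ 3870
3870 * 1610 = 6230700 ≡ 7450
7450 * 470 = 3501500 ≡ 420

420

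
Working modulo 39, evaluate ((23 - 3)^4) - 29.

23 - 3 = 20
(20)^4 ≡ 22 (mod 39)
22 - 29 = -7 ≡ 32 (mod 39)

32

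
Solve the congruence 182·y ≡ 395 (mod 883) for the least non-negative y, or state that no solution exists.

531

gcd(182, 883) = 1, so a unique solution mod 883 exists.
182⁻¹ ≡ 131 (mod 883).
y ≡ 131·395 ≡ 531 (mod 883).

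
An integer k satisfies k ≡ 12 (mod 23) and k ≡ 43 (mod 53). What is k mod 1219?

23⁻¹ mod 53: 23×30 ≡ 1 (mod 53), so 23⁻¹ ≡ 30.
k = 12 + 23×((43 − 12)×30 mod 53) = 12 + 23×29 = 679.

679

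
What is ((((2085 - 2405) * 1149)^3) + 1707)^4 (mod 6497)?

2085 - 2405 = -320 ≡ 6177 (mod 6497)
6177 * 1149 = 7097373 ≡ 2649 (mod 6497)
(2649)^3 ≡ 5246 (mod 6497)
5246 + 1707 = 6953 ≡ 456 (mod 6497)
(456)^4 ≡ 1024 (mod 6497)

1024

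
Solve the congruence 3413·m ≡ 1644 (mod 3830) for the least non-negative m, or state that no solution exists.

gcd(3413, 3830) = 1, so a unique solution mod 3830 exists.
3413⁻¹ ≡ 597 (mod 3830).
m ≡ 597·1644 ≡ 988 (mod 3830).

988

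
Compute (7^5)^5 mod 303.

10

(7)^5 ≡ 142 (mod 303)
(142)^5 ≡ 10 (mod 303)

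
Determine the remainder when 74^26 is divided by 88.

80

26 in binary is 11010, i.e. 26 = 16 + 8 + 2.
74^1 ≡ 74 (mod 88)
74^2 ≡ 74^2 = 5476 ≡ 20 (mod 88)
74^4 ≡ 20^2 = 400 ≡ 48 (mod 88)
74^8 ≡ 48^2 = 2304 ≡ 16 (mod 88)
74^16 ≡ 16^2 = 256 ≡ 80 (mod 88)
74^26 = 74^16 * 74^8 * 74^2 ≡ 80 * 16 * 20 (mod 88).
Accumulate the product:
80 * 16 = 1280 ≡ 48
48 * 20 = 960 ≡ 80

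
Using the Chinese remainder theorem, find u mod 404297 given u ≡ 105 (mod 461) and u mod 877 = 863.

461⁻¹ mod 877: 461*78 ≡ 1 (mod 877), so 461⁻¹ ≡ 78.
u = 105 + 461*((863 − 105)*78 mod 877) = 105 + 461*365 = 168370.

168370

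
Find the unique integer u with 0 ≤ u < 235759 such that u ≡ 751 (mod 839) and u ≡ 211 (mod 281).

114016

839⁻¹ mod 281: 839·70 ≡ 1 (mod 281), so 839⁻¹ ≡ 70.
u = 751 + 839·((211 − 751)·70 mod 281) = 751 + 839·135 = 114016.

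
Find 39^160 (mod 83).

23

160 in binary is 10100000, i.e. 160 = 128 + 32.
39^1 ≡ 39 (mod 83)
39^2 ≡ 39^2 = 1521 ≡ 27 (mod 83)
39^4 ≡ 27^2 = 729 ≡ 65 (mod 83)
39^8 ≡ 65^2 = 4225 ≡ 75 (mod 83)
39^16 ≡ 75^2 = 5625 ≡ 64 (mod 83)
39^32 ≡ 64^2 = 4096 ≡ 29 (mod 83)
39^64 ≡ 29^2 = 841 ≡ 11 (mod 83)
39^128 ≡ 11^2 = 121 ≡ 38 (mod 83)
39^160 = 39^128 * 39^32 ≡ 38 * 29 (mod 83).
38 * 29 = 1102 ≡ 23 (mod 83).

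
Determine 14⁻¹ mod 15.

Apply the Euclidean algorithm and back-substitute:
15 = 1*14 + 1
14 = 14*1 + 0
gcd(14, 15) = 1, so the inverse exists.
Bézout: 1 = 1*15 − 1*14.
So 14⁻¹ ≡ −1 ≡ 14 (mod 15).

14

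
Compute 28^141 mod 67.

Using repeated squaring:
28^1 ≡ 28 (mod 67)
28^2 ≡ 28^2 = 784 ≡ 47 (mod 67)
28^4 ≡ 47^2 = 2209 ≡ 65 (mod 67)
28^8 ≡ 65^2 = 4225 ≡ 4 (mod 67)
28^16 ≡ 4^2 = 16 (mod 67)
28^32 ≡ 16^2 = 256 ≡ 55 (mod 67)
28^64 ≡ 55^2 = 3025 ≡ 10 (mod 67)
28^128 ≡ 10^2 = 100 ≡ 33 (mod 67)
28^141 = 28^128 × 28^8 × 28^4 × 28^1 ≡ 33 × 4 × 65 × 28 (mod 67).
Accumulate the product:
33 × 4 = 132 ≡ 65
65 × 65 = 4225 ≡ 4
4 × 28 = 112 ≡ 45

45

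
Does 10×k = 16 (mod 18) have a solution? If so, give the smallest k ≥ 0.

7

gcd(10, 18) = 2, and 2 | 16, so solutions exist.
Divide through by 2: 5×k ≡ 8 (mod 9).
5⁻¹ ≡ 2 (mod 9).
k ≡ 2×8 ≡ 7 (mod 9).
The smallest non-negative solution is k = 7.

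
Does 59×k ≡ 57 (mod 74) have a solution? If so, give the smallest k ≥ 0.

gcd(59, 74) = 1, so a unique solution mod 74 exists.
59⁻¹ ≡ 69 (mod 74).
k ≡ 69×57 ≡ 11 (mod 74).

11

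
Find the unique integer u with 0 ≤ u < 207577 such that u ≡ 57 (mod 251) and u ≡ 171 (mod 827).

251⁻¹ mod 827: 251*257 ≡ 1 (mod 827), so 251⁻¹ ≡ 257.
u = 57 + 251*((171 − 57)*257 mod 827) = 57 + 251*353 = 88660.

88660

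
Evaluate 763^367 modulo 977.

763^1 ≡ 763 (mod 977)
763^2 ≡ 763^2 = 582169 ≡ 854 (mod 977)
763^4 ≡ 854^2 = 729316 ≡ 474 (mod 977)
763^8 ≡ 474^2 = 224676 ≡ 943 (mod 977)
763^16 ≡ 943^2 = 889249 ≡ 179 (mod 977)
763^32 ≡ 179^2 = 32041 ≡ 777 (mod 977)
763^64 ≡ 777^2 = 603729 ≡ 920 (mod 977)
763^128 ≡ 920^2 = 846400 ≡ 318 (mod 977)
763^256 ≡ 318^2 = 101124 ≡ 493 (mod 977)
763^367 = 763^256 * 763^64 * 763^32 * 763^8 * 763^4 * 763^2 * 763^1 ≡ 493 * 920 * 777 * 943 * 474 * 854 * 763 (mod 977).
Accumulate the product:
493 * 920 = 453560 ≡ 232
232 * 777 = 180264 ≡ 496
496 * 943 = 467728 ≡ 722
722 * 474 = 342228 ≡ 278
278 * 854 = 237412 ≡ 1
1 * 763 = 763

763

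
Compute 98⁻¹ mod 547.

By the extended Euclidean algorithm:
547 = 5*98 + 57
98 = 1*57 + 41
57 = 1*41 + 16
41 = 2*16 + 9
16 = 1*9 + 7
9 = 1*7 + 2
7 = 3*2 + 1
2 = 2*1 + 0
gcd(98, 547) = 1, so the inverse exists.
Bézout: 1 = 43*547 − 240*98.
So 98⁻¹ ≡ −240 ≡ 307 (mod 547).

307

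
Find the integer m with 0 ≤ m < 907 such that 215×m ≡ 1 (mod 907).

Apply the Euclidean algorithm and back-substitute:
907 = 4·215 + 47
215 = 4·47 + 27
47 = 1·27 + 20
27 = 1·20 + 7
20 = 2·7 + 6
7 = 1·6 + 1
6 = 6·1 + 0
gcd(215, 907) = 1, so the inverse exists.
Bézout: 1 = −32·907 + 135·215.
So 215⁻¹ ≡ 135 (mod 907).

135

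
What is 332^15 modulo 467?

264

By square-and-multiply:
15 in binary is 1111, i.e. 15 = 8 + 4 + 2 + 1.
332^1 ≡ 332 (mod 467)
332^2 ≡ 332^2 = 110224 ≡ 12 (mod 467)
332^4 ≡ 12^2 = 144 (mod 467)
332^8 ≡ 144^2 = 20736 ≡ 188 (mod 467)
332^15 = 332^8 · 332^4 · 332^2 · 332^1 ≡ 188 · 144 · 12 · 332 (mod 467).
Accumulate the product:
188 · 144 = 27072 ≡ 453
453 · 12 = 5436 ≡ 299
299 · 332 = 99268 ≡ 264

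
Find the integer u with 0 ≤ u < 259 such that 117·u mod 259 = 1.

31

By the extended Euclidean algorithm:
259 = 2·117 + 25
117 = 4·25 + 17
25 = 1·17 + 8
17 = 2·8 + 1
8 = 8·1 + 0
gcd(117, 259) = 1, so the inverse exists.
Bézout: 1 = −14·259 + 31·117.
So 117⁻¹ ≡ 31 (mod 259).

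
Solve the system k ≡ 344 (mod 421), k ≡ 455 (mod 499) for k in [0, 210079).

185584

421⁻¹ mod 499: 421·467 ≡ 1 (mod 499), so 421⁻¹ ≡ 467.
k = 344 + 421·((455 − 344)·467 mod 499) = 344 + 421·440 = 185584.
Check: 185584 mod 421 = 344, 185584 mod 499 = 455. ✓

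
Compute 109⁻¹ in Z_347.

156

By the extended Euclidean algorithm:
347 = 3·109 + 20
109 = 5·20 + 9
20 = 2·9 + 2
9 = 4·2 + 1
2 = 2·1 + 0
gcd(109, 347) = 1, so the inverse exists.
Bézout: 1 = −49·347 + 156·109.
So 109⁻¹ ≡ 156 (mod 347).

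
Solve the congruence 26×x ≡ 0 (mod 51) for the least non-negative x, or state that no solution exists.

0

gcd(26, 51) = 1, so a unique solution mod 51 exists.
26⁻¹ ≡ 2 (mod 51).
x ≡ 2×0 ≡ 0 (mod 51).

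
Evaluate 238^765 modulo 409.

765 in binary is 1011111101, i.e. 765 = 512 + 128 + 64 + 32 + 16 + 8 + 4 + 1.
238^1 ≡ 238 (mod 409)
238^2 ≡ 238^2 = 56644 ≡ 202 (mod 409)
238^4 ≡ 202^2 = 40804 ≡ 313 (mod 409)
238^8 ≡ 313^2 = 97969 ≡ 218 (mod 409)
238^16 ≡ 218^2 = 47524 ≡ 80 (mod 409)
238^32 ≡ 80^2 = 6400 ≡ 265 (mod 409)
238^64 ≡ 265^2 = 70225 ≡ 286 (mod 409)
238^128 ≡ 286^2 = 81796 ≡ 405 (mod 409)
238^256 ≡ 405^2 = 164025 ≡ 16 (mod 409)
238^512 ≡ 16^2 = 256 (mod 409)
238^765 = 238^512 × 238^128 × 238^64 × 238^32 × 238^16 × 238^8 × 238^4 × 238^1 ≡ 256 × 405 × 286 × 265 × 80 × 218 × 313 × 238 (mod 409).
Accumulate the product:
256 × 405 = 103680 ≡ 203
203 × 286 = 58058 ≡ 389
389 × 265 = 103085 ≡ 17
17 × 80 = 1360 ≡ 133
133 × 218 = 28994 ≡ 364
364 × 313 = 113932 ≡ 230
230 × 238 = 54740 ≡ 343

343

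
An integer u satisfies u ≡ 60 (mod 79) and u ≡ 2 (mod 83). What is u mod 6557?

4484

79⁻¹ mod 83: 79·62 ≡ 1 (mod 83), so 79⁻¹ ≡ 62.
u = 60 + 79·((2 − 60)·62 mod 83) = 60 + 79·56 = 4484.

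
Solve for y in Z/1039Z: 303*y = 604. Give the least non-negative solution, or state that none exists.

50

gcd(303, 1039) = 1, so a unique solution mod 1039 exists.
303⁻¹ ≡ 1015 (mod 1039).
y ≡ 1015*604 ≡ 50 (mod 1039).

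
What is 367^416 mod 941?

596

416 in binary is 110100000, i.e. 416 = 256 + 128 + 32.
367^1 ≡ 367 (mod 941)
367^2 ≡ 367^2 = 134689 ≡ 126 (mod 941)
367^4 ≡ 126^2 = 15876 ≡ 820 (mod 941)
367^8 ≡ 820^2 = 672400 ≡ 526 (mod 941)
367^16 ≡ 526^2 = 276676 ≡ 22 (mod 941)
367^32 ≡ 22^2 = 484 (mod 941)
367^64 ≡ 484^2 = 234256 ≡ 888 (mod 941)
367^128 ≡ 888^2 = 788544 ≡ 927 (mod 941)
367^256 ≡ 927^2 = 859329 ≡ 196 (mod 941)
367^416 = 367^256 · 367^128 · 367^32 ≡ 196 · 927 · 484 (mod 941).
Accumulate the product:
196 · 927 = 181692 ≡ 79
79 · 484 = 38236 ≡ 596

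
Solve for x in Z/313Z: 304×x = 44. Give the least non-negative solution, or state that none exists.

169

gcd(304, 313) = 1, so a unique solution mod 313 exists.
304⁻¹ ≡ 139 (mod 313).
x ≡ 139×44 ≡ 169 (mod 313).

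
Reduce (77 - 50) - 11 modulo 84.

77 - 50 = 27
27 - 11 = 16

16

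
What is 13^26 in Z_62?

59

Using repeated squaring:
26 in binary is 11010, i.e. 26 = 16 + 8 + 2.
13^1 ≡ 13 (mod 62)
13^2 ≡ 13^2 = 169 ≡ 45 (mod 62)
13^4 ≡ 45^2 = 2025 ≡ 41 (mod 62)
13^8 ≡ 41^2 = 1681 ≡ 7 (mod 62)
13^16 ≡ 7^2 = 49 (mod 62)
13^26 = 13^16 × 13^8 × 13^2 ≡ 49 × 7 × 45 (mod 62).
Accumulate the product:
49 × 7 = 343 ≡ 33
33 × 45 = 1485 ≡ 59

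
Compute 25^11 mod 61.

16

11 in binary is 1011, i.e. 11 = 8 + 2 + 1.
25^1 ≡ 25 (mod 61)
25^2 ≡ 25^2 = 625 ≡ 15 (mod 61)
25^4 ≡ 15^2 = 225 ≡ 42 (mod 61)
25^8 ≡ 42^2 = 1764 ≡ 56 (mod 61)
25^11 = 25^8 × 25^2 × 25^1 ≡ 56 × 15 × 25 (mod 61).
Accumulate the product:
56 × 15 = 840 ≡ 47
47 × 25 = 1175 ≡ 16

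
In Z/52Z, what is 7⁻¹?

15

By the extended Euclidean algorithm:
52 = 7×7 + 3
7 = 2×3 + 1
3 = 3×1 + 0
gcd(7, 52) = 1, so the inverse exists.
Back-substitute for 1:
1 = 1×7 − 2×3
  = −2×52 + 15×7
So 7⁻¹ ≡ 15 (mod 52).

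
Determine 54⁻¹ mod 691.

Run the extended Euclidean algorithm:
691 = 12·54 + 43
54 = 1·43 + 11
43 = 3·11 + 10
11 = 1·10 + 1
10 = 10·1 + 0
gcd(54, 691) = 1, so the inverse exists.
Bézout: 1 = −5·691 + 64·54.
So 54⁻¹ ≡ 64 (mod 691).

64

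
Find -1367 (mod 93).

28

-1367 = -15×93 + 28, so -1367 ≡ 28 (mod 93).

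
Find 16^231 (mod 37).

16^1 ≡ 16 (mod 37)
16^2 ≡ 16^2 = 256 ≡ 34 (mod 37)
16^4 ≡ 34^2 = 1156 ≡ 9 (mod 37)
16^8 ≡ 9^2 = 81 ≡ 7 (mod 37)
16^16 ≡ 7^2 = 49 ≡ 12 (mod 37)
16^32 ≡ 12^2 = 144 ≡ 33 (mod 37)
16^64 ≡ 33^2 = 1089 ≡ 16 (mod 37)
16^128 ≡ 16^2 = 256 ≡ 34 (mod 37)
16^231 = 16^128 · 16^64 · 16^32 · 16^4 · 16^2 · 16^1 ≡ 34 · 16 · 33 · 9 · 34 · 16 (mod 37).
Accumulate the product:
34 · 16 = 544 ≡ 26
26 · 33 = 858 ≡ 7
7 · 9 = 63 ≡ 26
26 · 34 = 884 ≡ 33
33 · 16 = 528 ≡ 10

10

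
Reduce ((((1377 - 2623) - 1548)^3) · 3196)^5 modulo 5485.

1377 - 2623 = -1246 ≡ 4239 (mod 5485)
4239 - 1548 = 2691
(2691)^3 ≡ 2591 (mod 5485)
2591 · 3196 = 8280836 ≡ 3971 (mod 5485)
(3971)^5 ≡ 3651 (mod 5485)

3651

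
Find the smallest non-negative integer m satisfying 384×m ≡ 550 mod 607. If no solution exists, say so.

365

gcd(384, 607) = 1, so a unique solution mod 607 exists.
384⁻¹ ≡ 558 (mod 607).
m ≡ 558×550 ≡ 365 (mod 607).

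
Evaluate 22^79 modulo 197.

134

By square-and-multiply:
79 in binary is 1001111, i.e. 79 = 64 + 8 + 4 + 2 + 1.
22^1 ≡ 22 (mod 197)
22^2 ≡ 22^2 = 484 ≡ 90 (mod 197)
22^4 ≡ 90^2 = 8100 ≡ 23 (mod 197)
22^8 ≡ 23^2 = 529 ≡ 135 (mod 197)
22^16 ≡ 135^2 = 18225 ≡ 101 (mod 197)
22^32 ≡ 101^2 = 10201 ≡ 154 (mod 197)
22^64 ≡ 154^2 = 23716 ≡ 76 (mod 197)
22^79 = 22^64 × 22^8 × 22^4 × 22^2 × 22^1 ≡ 76 × 135 × 23 × 90 × 22 (mod 197).
Accumulate the product:
76 × 135 = 10260 ≡ 16
16 × 23 = 368 ≡ 171
171 × 90 = 15390 ≡ 24
24 × 22 = 528 ≡ 134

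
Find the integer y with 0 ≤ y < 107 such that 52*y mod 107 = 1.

35

Apply the Euclidean algorithm and back-substitute:
107 = 2·52 + 3
52 = 17·3 + 1
3 = 3·1 + 0
gcd(52, 107) = 1, so the inverse exists.
Back-substitute for 1:
1 = 1·52 − 17·3
  = −17·107 + 35·52
So 52⁻¹ ≡ 35 (mod 107).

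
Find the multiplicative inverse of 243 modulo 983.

By the extended Euclidean algorithm:
983 = 4·243 + 11
243 = 22·11 + 1
11 = 11·1 + 0
gcd(243, 983) = 1, so the inverse exists.
Back-substitute for 1:
1 = 1·243 − 22·11
  = −22·983 + 89·243
So 243⁻¹ ≡ 89 (mod 983).

89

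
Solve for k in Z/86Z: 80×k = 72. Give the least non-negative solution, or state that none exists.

gcd(80, 86) = 2, and 2 | 72, so solutions exist.
Divide through by 2: 40×k ≡ 36 mod 43.
40⁻¹ ≡ 14 (mod 43).
k ≡ 14×36 ≡ 31 (mod 43).
The smallest non-negative solution is k = 31.

31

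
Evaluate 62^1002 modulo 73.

62^1 ≡ 62 (mod 73)
62^2 ≡ 62^2 = 3844 ≡ 48 (mod 73)
62^4 ≡ 48^2 = 2304 ≡ 41 (mod 73)
62^8 ≡ 41^2 = 1681 ≡ 2 (mod 73)
62^16 ≡ 2^2 = 4 (mod 73)
62^32 ≡ 4^2 = 16 (mod 73)
62^64 ≡ 16^2 = 256 ≡ 37 (mod 73)
62^128 ≡ 37^2 = 1369 ≡ 55 (mod 73)
62^256 ≡ 55^2 = 3025 ≡ 32 (mod 73)
62^512 ≡ 32^2 = 1024 ≡ 2 (mod 73)
62^1002 = 62^512 * 62^256 * 62^128 * 62^64 * 62^32 * 62^8 * 62^2 ≡ 2 * 32 * 55 * 37 * 16 * 2 * 48 (mod 73).
Accumulate the product:
2 * 32 = 64
64 * 55 = 3520 ≡ 16
16 * 37 = 592 ≡ 8
8 * 16 = 128 ≡ 55
55 * 2 = 110 ≡ 37
37 * 48 = 1776 ≡ 24

24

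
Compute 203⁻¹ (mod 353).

40

353 = 1*203 + 150
203 = 1*150 + 53
150 = 2*53 + 44
53 = 1*44 + 9
44 = 4*9 + 8
9 = 1*8 + 1
8 = 8*1 + 0
gcd(203, 353) = 1, so the inverse exists.
Bézout: 1 = −23*353 + 40*203.
So 203⁻¹ ≡ 40 (mod 353).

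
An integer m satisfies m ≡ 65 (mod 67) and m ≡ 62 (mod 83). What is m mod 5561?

5291

67⁻¹ mod 83: 67*57 ≡ 1 (mod 83), so 67⁻¹ ≡ 57.
m = 65 + 67*((62 − 65)*57 mod 83) = 65 + 67*78 = 5291.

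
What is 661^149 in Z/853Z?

569

149 in binary is 10010101, i.e. 149 = 128 + 16 + 4 + 1.
661^1 ≡ 661 (mod 853)
661^2 ≡ 661^2 = 436921 ≡ 185 (mod 853)
661^4 ≡ 185^2 = 34225 ≡ 105 (mod 853)
661^8 ≡ 105^2 = 11025 ≡ 789 (mod 853)
661^16 ≡ 789^2 = 622521 ≡ 684 (mod 853)
661^32 ≡ 684^2 = 467856 ≡ 412 (mod 853)
661^64 ≡ 412^2 = 169744 ≡ 850 (mod 853)
661^128 ≡ 850^2 = 722500 ≡ 9 (mod 853)
661^149 = 661^128 × 661^16 × 661^4 × 661^1 ≡ 9 × 684 × 105 × 661 (mod 853).
Accumulate the product:
9 × 684 = 6156 ≡ 185
185 × 105 = 19425 ≡ 659
659 × 661 = 435599 ≡ 569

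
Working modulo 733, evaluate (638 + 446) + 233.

584

638 + 446 = 1084 ≡ 351 (mod 733)
351 + 233 = 584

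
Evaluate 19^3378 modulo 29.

5

Using repeated squaring:
3378 in binary is 110100110010, i.e. 3378 = 2048 + 1024 + 256 + 32 + 16 + 2.
19^1 ≡ 19 (mod 29)
19^2 ≡ 19^2 = 361 ≡ 13 (mod 29)
19^4 ≡ 13^2 = 169 ≡ 24 (mod 29)
19^8 ≡ 24^2 = 576 ≡ 25 (mod 29)
19^16 ≡ 25^2 = 625 ≡ 16 (mod 29)
19^32 ≡ 16^2 = 256 ≡ 24 (mod 29)
19^64 ≡ 24^2 = 576 ≡ 25 (mod 29)
19^128 ≡ 25^2 = 625 ≡ 16 (mod 29)
19^256 ≡ 16^2 = 256 ≡ 24 (mod 29)
19^512 ≡ 24^2 = 576 ≡ 25 (mod 29)
19^1024 ≡ 25^2 = 625 ≡ 16 (mod 29)
19^2048 ≡ 16^2 = 256 ≡ 24 (mod 29)
19^3378 = 19^2048 × 19^1024 × 19^256 × 19^32 × 19^16 × 19^2 ≡ 24 × 16 × 24 × 24 × 16 × 13 (mod 29).
Accumulate the product:
24 × 16 = 384 ≡ 7
7 × 24 = 168 ≡ 23
23 × 24 = 552 ≡ 1
1 × 16 = 16
16 × 13 = 208 ≡ 5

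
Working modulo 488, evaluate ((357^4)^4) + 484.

5

(357)^4 ≡ 217 (mod 488)
(217)^4 ≡ 9 (mod 488)
9 + 484 = 493 ≡ 5 (mod 488)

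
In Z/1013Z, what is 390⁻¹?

813

Apply the Euclidean algorithm and back-substitute:
1013 = 2*390 + 233
390 = 1*233 + 157
233 = 1*157 + 76
157 = 2*76 + 5
76 = 15*5 + 1
5 = 5*1 + 0
gcd(390, 1013) = 1, so the inverse exists.
Back-substitute for 1:
1 = 1*76 − 15*5
  = −15*157 + 31*76
  = 31*233 − 46*157
  = −46*390 + 77*233
  = 77*1013 − 200*390
So 390⁻¹ ≡ −200 ≡ 813 (mod 1013).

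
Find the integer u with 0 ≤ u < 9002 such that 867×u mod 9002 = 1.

9002 = 10×867 + 332
867 = 2×332 + 203
332 = 1×203 + 129
203 = 1×129 + 74
129 = 1×74 + 55
74 = 1×55 + 19
55 = 2×19 + 17
19 = 1×17 + 2
17 = 8×2 + 1
2 = 2×1 + 0
gcd(867, 9002) = 1, so the inverse exists.
Back-substitute for 1:
1 = 1×17 − 8×2
  = −8×19 + 9×17
  = 9×55 − 26×19
  = −26×74 + 35×55
  = 35×129 − 61×74
  = −61×203 + 96×129
  = 96×332 − 157×203
  = −157×867 + 410×332
  = 410×9002 − 4257×867
So 867⁻¹ ≡ −4257 ≡ 4745 (mod 9002).

4745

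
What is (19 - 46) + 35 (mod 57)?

8

19 - 46 = -27 ≡ 30 (mod 57)
30 + 35 = 65 ≡ 8 (mod 57)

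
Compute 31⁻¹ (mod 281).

136

Apply the Euclidean algorithm and back-substitute:
281 = 9*31 + 2
31 = 15*2 + 1
2 = 2*1 + 0
gcd(31, 281) = 1, so the inverse exists.
Bézout: 1 = −15*281 + 136*31.
So 31⁻¹ ≡ 136 (mod 281).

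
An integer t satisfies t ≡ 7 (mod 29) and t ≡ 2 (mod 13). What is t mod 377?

29⁻¹ mod 13: 29×9 ≡ 1 (mod 13), so 29⁻¹ ≡ 9.
t = 7 + 29×((2 − 7)×9 mod 13) = 7 + 29×7 = 210.
Check: 210 mod 29 = 7, 210 mod 13 = 2. ✓

210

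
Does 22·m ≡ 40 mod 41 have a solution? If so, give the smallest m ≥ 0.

gcd(22, 41) = 1, so a unique solution mod 41 exists.
22⁻¹ ≡ 28 (mod 41).
m ≡ 28·40 ≡ 13 (mod 41).

13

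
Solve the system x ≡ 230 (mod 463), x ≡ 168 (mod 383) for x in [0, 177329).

463⁻¹ mod 383: 463×158 ≡ 1 (mod 383), so 463⁻¹ ≡ 158.
x = 230 + 463×((168 − 230)×158 mod 383) = 230 + 463×162 = 75236.

75236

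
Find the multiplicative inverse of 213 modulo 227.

227 = 1*213 + 14
213 = 15*14 + 3
14 = 4*3 + 2
3 = 1*2 + 1
2 = 2*1 + 0
gcd(213, 227) = 1, so the inverse exists.
Bézout: 1 = −76*227 + 81*213.
So 213⁻¹ ≡ 81 (mod 227).

81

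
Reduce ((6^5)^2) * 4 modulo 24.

(6)^5 ≡ 0 (mod 24)
(0)^2 ≡ 0 (mod 24)
0 * 4 = 0

0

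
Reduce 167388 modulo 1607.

260

167388 = 104·1607 + 260, so 167388 ≡ 260 (mod 1607).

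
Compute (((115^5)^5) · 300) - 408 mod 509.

(115)^5 ≡ 153 (mod 509)
(153)^5 ≡ 262 (mod 509)
262 · 300 = 78600 ≡ 214 (mod 509)
214 - 408 = -194 ≡ 315 (mod 509)

315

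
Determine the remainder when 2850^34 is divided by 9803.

34 in binary is 100010, i.e. 34 = 32 + 2.
2850^1 ≡ 2850 (mod 9803)
2850^2 ≡ 2850^2 = 8122500 ≡ 5616 (mod 9803)
2850^4 ≡ 5616^2 = 31539456 ≡ 3205 (mod 9803)
2850^8 ≡ 3205^2 = 10272025 ≡ 8284 (mod 9803)
2850^16 ≡ 8284^2 = 68624656 ≡ 3656 (mod 9803)
2850^32 ≡ 3656^2 = 13366336 ≡ 4847 (mod 9803)
2850^34 = 2850^32 · 2850^2 ≡ 4847 · 5616 (mod 9803).
4847 · 5616 = 27220752 ≡ 7624 (mod 9803).

7624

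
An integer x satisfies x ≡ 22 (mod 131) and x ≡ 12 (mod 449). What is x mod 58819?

131⁻¹ mod 449: 131*24 ≡ 1 (mod 449), so 131⁻¹ ≡ 24.
x = 22 + 131*((12 − 22)*24 mod 449) = 22 + 131*209 = 27401.

27401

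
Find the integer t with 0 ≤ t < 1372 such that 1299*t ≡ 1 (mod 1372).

639

Run the extended Euclidean algorithm:
1372 = 1×1299 + 73
1299 = 17×73 + 58
73 = 1×58 + 15
58 = 3×15 + 13
15 = 1×13 + 2
13 = 6×2 + 1
2 = 2×1 + 0
gcd(1299, 1372) = 1, so the inverse exists.
Bézout: 1 = −605×1372 + 639×1299.
So 1299⁻¹ ≡ 639 (mod 1372).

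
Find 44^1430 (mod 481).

Using repeated squaring:
1430 in binary is 10110010110, i.e. 1430 = 1024 + 256 + 128 + 16 + 4 + 2.
44^1 ≡ 44 (mod 481)
44^2 ≡ 44^2 = 1936 ≡ 12 (mod 481)
44^4 ≡ 12^2 = 144 (mod 481)
44^8 ≡ 144^2 = 20736 ≡ 53 (mod 481)
44^16 ≡ 53^2 = 2809 ≡ 404 (mod 481)
44^32 ≡ 404^2 = 163216 ≡ 157 (mod 481)
44^64 ≡ 157^2 = 24649 ≡ 118 (mod 481)
44^128 ≡ 118^2 = 13924 ≡ 456 (mod 481)
44^256 ≡ 456^2 = 207936 ≡ 144 (mod 481)
44^512 ≡ 144^2 = 20736 ≡ 53 (mod 481)
44^1024 ≡ 53^2 = 2809 ≡ 404 (mod 481)
44^1430 = 44^1024 · 44^256 · 44^128 · 44^16 · 44^4 · 44^2 ≡ 404 · 144 · 456 · 404 · 144 · 12 (mod 481).
Accumulate the product:
404 · 144 = 58176 ≡ 456
456 · 456 = 207936 ≡ 144
144 · 404 = 58176 ≡ 456
456 · 144 = 65664 ≡ 248
248 · 12 = 2976 ≡ 90

90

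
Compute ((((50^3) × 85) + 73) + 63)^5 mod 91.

(50)^3 ≡ 57 (mod 91)
57 × 85 = 4845 ≡ 22 (mod 91)
22 + 73 = 95 ≡ 4 (mod 91)
4 + 63 = 67
(67)^5 ≡ 58 (mod 91)

58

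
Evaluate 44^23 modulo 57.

Compute successive squares:
44^1 ≡ 44 (mod 57)
44^2 ≡ 44^2 = 1936 ≡ 55 (mod 57)
44^4 ≡ 55^2 = 3025 ≡ 4 (mod 57)
44^8 ≡ 4^2 = 16 (mod 57)
44^16 ≡ 16^2 = 256 ≡ 28 (mod 57)
44^23 = 44^16 × 44^4 × 44^2 × 44^1 ≡ 28 × 4 × 55 × 44 (mod 57).
Accumulate the product:
28 × 4 = 112 ≡ 55
55 × 55 = 3025 ≡ 4
4 × 44 = 176 ≡ 5

5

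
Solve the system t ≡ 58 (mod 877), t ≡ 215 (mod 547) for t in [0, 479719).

129854

877⁻¹ mod 547: 877*426 ≡ 1 (mod 547), so 877⁻¹ ≡ 426.
t = 58 + 877*((215 − 58)*426 mod 547) = 58 + 877*148 = 129854.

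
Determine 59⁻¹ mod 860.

By the extended Euclidean algorithm:
860 = 14*59 + 34
59 = 1*34 + 25
34 = 1*25 + 9
25 = 2*9 + 7
9 = 1*7 + 2
7 = 3*2 + 1
2 = 2*1 + 0
gcd(59, 860) = 1, so the inverse exists.
Back-substitute for 1:
1 = 1*7 − 3*2
  = −3*9 + 4*7
  = 4*25 − 11*9
  = −11*34 + 15*25
  = 15*59 − 26*34
  = −26*860 + 379*59
So 59⁻¹ ≡ 379 (mod 860).

379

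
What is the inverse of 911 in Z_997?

Apply the Euclidean algorithm and back-substitute:
997 = 1*911 + 86
911 = 10*86 + 51
86 = 1*51 + 35
51 = 1*35 + 16
35 = 2*16 + 3
16 = 5*3 + 1
3 = 3*1 + 0
gcd(911, 997) = 1, so the inverse exists.
Bézout: 1 = −286*997 + 313*911.
So 911⁻¹ ≡ 313 (mod 997).

313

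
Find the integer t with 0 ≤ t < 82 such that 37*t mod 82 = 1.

Run the extended Euclidean algorithm:
82 = 2·37 + 8
37 = 4·8 + 5
8 = 1·5 + 3
5 = 1·3 + 2
3 = 1·2 + 1
2 = 2·1 + 0
gcd(37, 82) = 1, so the inverse exists.
Bézout: 1 = 14·82 − 31·37.
So 37⁻¹ ≡ −31 ≡ 51 (mod 82).

51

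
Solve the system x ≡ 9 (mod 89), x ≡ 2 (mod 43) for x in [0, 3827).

1077

89⁻¹ mod 43: 89×29 ≡ 1 (mod 43), so 89⁻¹ ≡ 29.
x = 9 + 89×((2 − 9)×29 mod 43) = 9 + 89×12 = 1077.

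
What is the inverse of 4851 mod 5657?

By the extended Euclidean algorithm:
5657 = 1×4851 + 806
4851 = 6×806 + 15
806 = 53×15 + 11
15 = 1×11 + 4
11 = 2×4 + 3
4 = 1×3 + 1
3 = 3×1 + 0
gcd(4851, 5657) = 1, so the inverse exists.
Bézout: 1 = −1294×5657 + 1509×4851.
So 4851⁻¹ ≡ 1509 (mod 5657).

1509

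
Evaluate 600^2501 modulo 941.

Compute successive squares:
600^1 ≡ 600 (mod 941)
600^2 ≡ 600^2 = 360000 ≡ 538 (mod 941)
600^4 ≡ 538^2 = 289444 ≡ 557 (mod 941)
600^8 ≡ 557^2 = 310249 ≡ 660 (mod 941)
600^16 ≡ 660^2 = 435600 ≡ 858 (mod 941)
600^32 ≡ 858^2 = 736164 ≡ 302 (mod 941)
600^64 ≡ 302^2 = 91204 ≡ 868 (mod 941)
600^128 ≡ 868^2 = 753424 ≡ 624 (mod 941)
600^256 ≡ 624^2 = 389376 ≡ 743 (mod 941)
600^512 ≡ 743^2 = 552049 ≡ 623 (mod 941)
600^1024 ≡ 623^2 = 388129 ≡ 437 (mod 941)
600^2048 ≡ 437^2 = 190969 ≡ 887 (mod 941)
600^2501 = 600^2048 * 600^256 * 600^128 * 600^64 * 600^4 * 600^1 ≡ 887 * 743 * 624 * 868 * 557 * 600 (mod 941).
Accumulate the product:
887 * 743 = 659041 ≡ 341
341 * 624 = 212784 ≡ 118
118 * 868 = 102424 ≡ 796
796 * 557 = 443372 ≡ 161
161 * 600 = 96600 ≡ 618

618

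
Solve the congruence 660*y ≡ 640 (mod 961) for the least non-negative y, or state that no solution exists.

729

gcd(660, 961) = 1, so a unique solution mod 961 exists.
660⁻¹ ≡ 348 (mod 961).
y ≡ 348*640 ≡ 729 (mod 961).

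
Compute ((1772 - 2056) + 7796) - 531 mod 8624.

1772 - 2056 = -284 ≡ 8340 (mod 8624)
8340 + 7796 = 16136 ≡ 7512 (mod 8624)
7512 - 531 = 6981

6981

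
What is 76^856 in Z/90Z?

By square-and-multiply:
856 in binary is 1101011000, i.e. 856 = 512 + 256 + 64 + 16 + 8.
76^1 ≡ 76 (mod 90)
76^2 ≡ 76^2 = 5776 ≡ 16 (mod 90)
76^4 ≡ 16^2 = 256 ≡ 76 (mod 90)
76^8 ≡ 76^2 = 5776 ≡ 16 (mod 90)
76^16 ≡ 16^2 = 256 ≡ 76 (mod 90)
76^32 ≡ 76^2 = 5776 ≡ 16 (mod 90)
76^64 ≡ 16^2 = 256 ≡ 76 (mod 90)
76^128 ≡ 76^2 = 5776 ≡ 16 (mod 90)
76^256 ≡ 16^2 = 256 ≡ 76 (mod 90)
76^512 ≡ 76^2 = 5776 ≡ 16 (mod 90)
76^856 = 76^512 * 76^256 * 76^64 * 76^16 * 76^8 ≡ 16 * 76 * 76 * 76 * 16 (mod 90).
Accumulate the product:
16 * 76 = 1216 ≡ 46
46 * 76 = 3496 ≡ 76
76 * 76 = 5776 ≡ 16
16 * 16 = 256 ≡ 76

76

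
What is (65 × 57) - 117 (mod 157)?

134

65 × 57 = 3705 ≡ 94 (mod 157)
94 - 117 = -23 ≡ 134 (mod 157)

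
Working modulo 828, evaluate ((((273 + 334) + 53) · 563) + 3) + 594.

273 + 334 = 607
607 + 53 = 660
660 · 563 = 371580 ≡ 636 (mod 828)
636 + 3 = 639
639 + 594 = 1233 ≡ 405 (mod 828)

405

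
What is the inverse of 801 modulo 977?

272

977 = 1*801 + 176
801 = 4*176 + 97
176 = 1*97 + 79
97 = 1*79 + 18
79 = 4*18 + 7
18 = 2*7 + 4
7 = 1*4 + 3
4 = 1*3 + 1
3 = 3*1 + 0
gcd(801, 977) = 1, so the inverse exists.
Bézout: 1 = −223*977 + 272*801.
So 801⁻¹ ≡ 272 (mod 977).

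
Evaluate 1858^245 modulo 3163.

Compute successive squares:
245 in binary is 11110101, i.e. 245 = 128 + 64 + 32 + 16 + 4 + 1.
1858^1 ≡ 1858 (mod 3163)
1858^2 ≡ 1858^2 = 3452164 ≡ 1331 (mod 3163)
1858^4 ≡ 1331^2 = 1771561 ≡ 281 (mod 3163)
1858^8 ≡ 281^2 = 78961 ≡ 3049 (mod 3163)
1858^16 ≡ 3049^2 = 9296401 ≡ 344 (mod 3163)
1858^32 ≡ 344^2 = 118336 ≡ 1305 (mod 3163)
1858^64 ≡ 1305^2 = 1703025 ≡ 1331 (mod 3163)
1858^128 ≡ 1331^2 = 1771561 ≡ 281 (mod 3163)
1858^245 = 1858^128 × 1858^64 × 1858^32 × 1858^16 × 1858^4 × 1858^1 ≡ 281 × 1331 × 1305 × 344 × 281 × 1858 (mod 3163).
Accumulate the product:
281 × 1331 = 374011 ≡ 777
777 × 1305 = 1013985 ≡ 1825
1825 × 344 = 627800 ≡ 1526
1526 × 281 = 428806 ≡ 1801
1801 × 1858 = 3346258 ≡ 2967

2967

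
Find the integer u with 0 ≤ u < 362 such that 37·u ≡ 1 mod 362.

137

By the extended Euclidean algorithm:
362 = 9×37 + 29
37 = 1×29 + 8
29 = 3×8 + 5
8 = 1×5 + 3
5 = 1×3 + 2
3 = 1×2 + 1
2 = 2×1 + 0
gcd(37, 362) = 1, so the inverse exists.
Back-substitute for 1:
1 = 1×3 − 1×2
  = −1×5 + 2×3
  = 2×8 − 3×5
  = −3×29 + 11×8
  = 11×37 − 14×29
  = −14×362 + 137×37
So 37⁻¹ ≡ 137 (mod 362).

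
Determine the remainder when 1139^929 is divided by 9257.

929 in binary is 1110100001, i.e. 929 = 512 + 256 + 128 + 32 + 1.
1139^1 ≡ 1139 (mod 9257)
1139^2 ≡ 1139^2 = 1297321 ≡ 1341 (mod 9257)
1139^4 ≡ 1341^2 = 1798281 ≡ 2423 (mod 9257)
1139^8 ≡ 2423^2 = 5870929 ≡ 1991 (mod 9257)
1139^16 ≡ 1991^2 = 3964081 ≡ 2085 (mod 9257)
1139^32 ≡ 2085^2 = 4347225 ≡ 5692 (mod 9257)
1139^64 ≡ 5692^2 = 32398864 ≡ 8621 (mod 9257)
1139^128 ≡ 8621^2 = 74321641 ≡ 6445 (mod 9257)
1139^256 ≡ 6445^2 = 41538025 ≡ 1866 (mod 9257)
1139^512 ≡ 1866^2 = 3481956 ≡ 1324 (mod 9257)
1139^929 = 1139^512 · 1139^256 · 1139^128 · 1139^32 · 1139^1 ≡ 1324 · 1866 · 6445 · 5692 · 1139 (mod 9257).
Accumulate the product:
1324 · 1866 = 2470584 ≡ 8222
8222 · 6445 = 52990790 ≡ 3722
3722 · 5692 = 21185624 ≡ 5608
5608 · 1139 = 6387512 ≡ 182

182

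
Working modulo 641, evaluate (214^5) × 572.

340

(214)^5 ≡ 153 (mod 641)
153 × 572 = 87516 ≡ 340 (mod 641)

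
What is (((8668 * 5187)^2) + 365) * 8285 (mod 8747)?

7783

8668 * 5187 = 44960916 ≡ 1336 (mod 8747)
(1336)^2 ≡ 508 (mod 8747)
508 + 365 = 873
873 * 8285 = 7232805 ≡ 7783 (mod 8747)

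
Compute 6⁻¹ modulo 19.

16

19 = 3·6 + 1
6 = 6·1 + 0
gcd(6, 19) = 1, so the inverse exists.
Bézout: 1 = 1·19 − 3·6.
So 6⁻¹ ≡ −3 ≡ 16 (mod 19).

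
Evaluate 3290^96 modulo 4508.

Using repeated squaring:
96 in binary is 1100000, i.e. 96 = 64 + 32.
3290^1 ≡ 3290 (mod 4508)
3290^2 ≡ 3290^2 = 10824100 ≡ 392 (mod 4508)
3290^4 ≡ 392^2 = 153664 ≡ 392 (mod 4508)
3290^8 ≡ 392^2 = 153664 ≡ 392 (mod 4508)
3290^16 ≡ 392^2 = 153664 ≡ 392 (mod 4508)
3290^32 ≡ 392^2 = 153664 ≡ 392 (mod 4508)
3290^64 ≡ 392^2 = 153664 ≡ 392 (mod 4508)
3290^96 = 3290^64 × 3290^32 ≡ 392 × 392 (mod 4508).
392 × 392 = 153664 ≡ 392 (mod 4508).

392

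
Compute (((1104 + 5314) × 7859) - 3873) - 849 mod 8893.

2137

1104 + 5314 = 6418
6418 × 7859 = 50439062 ≡ 6859 (mod 8893)
6859 - 3873 = 2986
2986 - 849 = 2137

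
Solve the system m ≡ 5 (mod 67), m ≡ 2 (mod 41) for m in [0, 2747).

2216

67⁻¹ mod 41: 67·30 ≡ 1 (mod 41), so 67⁻¹ ≡ 30.
m = 5 + 67·((2 − 5)·30 mod 41) = 5 + 67·33 = 2216.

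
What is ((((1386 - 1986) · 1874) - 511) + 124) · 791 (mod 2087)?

1386 - 1986 = -600 ≡ 1487 (mod 2087)
1487 · 1874 = 2786638 ≡ 493 (mod 2087)
493 - 511 = -18 ≡ 2069 (mod 2087)
2069 + 124 = 2193 ≡ 106 (mod 2087)
106 · 791 = 83846 ≡ 366 (mod 2087)

366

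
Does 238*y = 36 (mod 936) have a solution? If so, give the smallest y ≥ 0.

gcd(238, 936) = 2, and 2 | 36, so solutions exist.
Divide through by 2: 119*y = 18 (mod 468).
119⁻¹ ≡ 59 (mod 468).
y ≡ 59*18 ≡ 126 (mod 468).
The smallest non-negative solution is y = 126.

126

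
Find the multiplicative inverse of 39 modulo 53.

By the extended Euclidean algorithm:
53 = 1*39 + 14
39 = 2*14 + 11
14 = 1*11 + 3
11 = 3*3 + 2
3 = 1*2 + 1
2 = 2*1 + 0
gcd(39, 53) = 1, so the inverse exists.
Back-substitute for 1:
1 = 1*3 − 1*2
  = −1*11 + 4*3
  = 4*14 − 5*11
  = −5*39 + 14*14
  = 14*53 − 19*39
So 39⁻¹ ≡ −19 ≡ 34 (mod 53).

34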